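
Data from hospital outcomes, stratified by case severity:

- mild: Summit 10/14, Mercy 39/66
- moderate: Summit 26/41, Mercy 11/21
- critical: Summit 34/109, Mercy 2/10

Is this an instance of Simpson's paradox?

Mild: Summit 10/14 = 71.4%, Mercy 39/66 = 59.1% → Summit
Moderate: Summit 26/41 = 63.4%, Mercy 11/21 = 52.4% → Summit
Critical: Summit 34/109 = 31.2%, Mercy 2/10 = 20.0% → Summit
Overall: Summit 70/164 = 42.7%, Mercy 52/97 = 53.6% → Mercy
Summit wins each case group but Mercy wins overall — the comparison reverses. Summit's patients skew toward critical, which has a lower base rate.

Yes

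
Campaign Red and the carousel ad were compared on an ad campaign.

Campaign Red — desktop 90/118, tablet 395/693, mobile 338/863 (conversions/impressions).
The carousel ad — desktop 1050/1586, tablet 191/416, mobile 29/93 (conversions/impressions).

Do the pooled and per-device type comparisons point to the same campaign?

No

Desktop: Campaign Red 90/118 = 76.3%, the carousel ad 1050/1586 = 66.2% → Campaign Red
Tablet: Campaign Red 395/693 = 57.0%, the carousel ad 191/416 = 45.9% → Campaign Red
Mobile: Campaign Red 338/863 = 39.2%, the carousel ad 29/93 = 31.2% → Campaign Red
Overall: Campaign Red 823/1674 = 49.2%, the carousel ad 1270/2095 = 60.6% → the carousel ad
Campaign Red wins each device group but the carousel ad wins overall — the comparison reverses. Campaign Red's impressions skew toward mobile, which has a lower base rate.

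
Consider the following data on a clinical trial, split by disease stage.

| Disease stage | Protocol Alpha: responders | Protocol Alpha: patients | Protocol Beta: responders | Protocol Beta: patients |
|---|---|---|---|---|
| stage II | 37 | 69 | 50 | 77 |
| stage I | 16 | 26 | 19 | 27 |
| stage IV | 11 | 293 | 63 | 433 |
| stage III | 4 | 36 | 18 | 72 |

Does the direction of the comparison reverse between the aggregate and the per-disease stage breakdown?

No

Stage II: Protocol Alpha 37/69 = 53.6%, Protocol Beta 50/77 = 64.9% → Protocol Beta
Stage I: Protocol Alpha 16/26 = 61.5%, Protocol Beta 19/27 = 70.4% → Protocol Beta
Stage IV: Protocol Alpha 11/293 = 3.8%, Protocol Beta 63/433 = 14.5% → Protocol Beta
Stage III: Protocol Alpha 4/36 = 11.1%, Protocol Beta 18/72 = 25.0% → Protocol Beta
Overall: Protocol Alpha 68/424 = 16.0%, Protocol Beta 150/609 = 24.6% → Protocol Beta
Protocol Beta wins overall and in every disease group — no reversal.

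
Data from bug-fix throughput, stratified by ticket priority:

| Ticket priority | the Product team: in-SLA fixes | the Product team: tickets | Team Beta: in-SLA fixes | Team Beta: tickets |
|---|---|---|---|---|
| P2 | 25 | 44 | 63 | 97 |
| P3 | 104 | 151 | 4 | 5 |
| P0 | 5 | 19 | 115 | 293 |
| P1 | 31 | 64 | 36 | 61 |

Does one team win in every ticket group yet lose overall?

P2: the Product team 25/44 = 56.8%, Team Beta 63/97 = 64.9% → Team Beta
P3: the Product team 104/151 = 68.9%, Team Beta 4/5 = 80.0% → Team Beta
P0: the Product team 5/19 = 26.3%, Team Beta 115/293 = 39.2% → Team Beta
P1: the Product team 31/64 = 48.4%, Team Beta 36/61 = 59.0% → Team Beta
Overall: the Product team 165/278 = 59.4%, Team Beta 218/456 = 47.8% → the Product team
Team Beta wins each ticket group but the Product team wins overall — the comparison reverses. Team Beta's tickets skew toward P0, which has a lower base rate.

Yes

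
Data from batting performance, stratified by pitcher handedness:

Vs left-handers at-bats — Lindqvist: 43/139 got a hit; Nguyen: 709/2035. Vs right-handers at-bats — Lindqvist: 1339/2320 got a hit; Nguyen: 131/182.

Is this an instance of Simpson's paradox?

Yes

Vs left-handers: Lindqvist 43/139 = 30.9%, Nguyen 709/2035 = 34.8% → Nguyen
Vs right-handers: Lindqvist 1339/2320 = 57.7%, Nguyen 131/182 = 72.0% → Nguyen
Overall: Lindqvist 1382/2459 = 56.2%, Nguyen 840/2217 = 37.9% → Lindqvist
Nguyen wins each pitcher group but Lindqvist wins overall — the comparison reverses. Nguyen's at-bats skew toward vs left-handers, which has a lower base rate.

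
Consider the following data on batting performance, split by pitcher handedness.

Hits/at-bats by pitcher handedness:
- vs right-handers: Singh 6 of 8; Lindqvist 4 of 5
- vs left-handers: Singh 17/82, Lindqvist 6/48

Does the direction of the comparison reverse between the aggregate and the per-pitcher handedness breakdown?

No

Vs right-handers: Singh 6/8 = 75.0%, Lindqvist 4/5 = 80.0% → Lindqvist
Vs left-handers: Singh 17/82 = 20.7%, Lindqvist 6/48 = 12.5% → Singh
Overall: Singh 23/90 = 25.6%, Lindqvist 10/53 = 18.9% → Singh
Neither sweeps: Singh wins 1 of 2 groups, Lindqvist wins 1. Singh wins overall but not every group — no Simpson reversal.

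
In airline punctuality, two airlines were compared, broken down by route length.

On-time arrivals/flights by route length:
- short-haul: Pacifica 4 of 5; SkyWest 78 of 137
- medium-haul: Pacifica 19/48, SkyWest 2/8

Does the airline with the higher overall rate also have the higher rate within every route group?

Short-haul: Pacifica 4/5 = 80.0%, SkyWest 78/137 = 56.9% → Pacifica
Medium-haul: Pacifica 19/48 = 39.6%, SkyWest 2/8 = 25.0% → Pacifica
Overall: Pacifica 23/53 = 43.4%, SkyWest 80/145 = 55.2% → SkyWest
Pacifica wins each route group but SkyWest wins overall — the comparison reverses. Pacifica's flights skew toward medium-haul, which has a lower base rate.

No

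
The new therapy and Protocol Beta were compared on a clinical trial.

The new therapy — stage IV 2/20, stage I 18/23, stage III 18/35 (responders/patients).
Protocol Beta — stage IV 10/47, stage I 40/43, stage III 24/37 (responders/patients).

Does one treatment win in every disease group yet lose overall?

Stage IV: the new therapy 2/20 = 10.0%, Protocol Beta 10/47 = 21.3% → Protocol Beta
Stage I: the new therapy 18/23 = 78.3%, Protocol Beta 40/43 = 93.0% → Protocol Beta
Stage III: the new therapy 18/35 = 51.4%, Protocol Beta 24/37 = 64.9% → Protocol Beta
Overall: the new therapy 38/78 = 48.7%, Protocol Beta 74/127 = 58.3% → Protocol Beta
Protocol Beta wins overall and in every disease group — no reversal.

No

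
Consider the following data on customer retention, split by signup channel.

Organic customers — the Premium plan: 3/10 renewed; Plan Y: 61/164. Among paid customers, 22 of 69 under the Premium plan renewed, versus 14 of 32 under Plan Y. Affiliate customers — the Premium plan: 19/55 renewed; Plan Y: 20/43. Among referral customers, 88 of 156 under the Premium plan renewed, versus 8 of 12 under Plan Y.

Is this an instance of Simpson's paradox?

Yes

Organic: the Premium plan 3/10 = 30.0%, Plan Y 61/164 = 37.2% → Plan Y
Paid: the Premium plan 22/69 = 31.9%, Plan Y 14/32 = 43.8% → Plan Y
Affiliate: the Premium plan 19/55 = 34.5%, Plan Y 20/43 = 46.5% → Plan Y
Referral: the Premium plan 88/156 = 56.4%, Plan Y 8/12 = 66.7% → Plan Y
Overall: the Premium plan 132/290 = 45.5%, Plan Y 103/251 = 41.0% → the Premium plan
Plan Y wins each signup group but the Premium plan wins overall — the comparison reverses. Plan Y's customers skew toward organic, which has a lower base rate.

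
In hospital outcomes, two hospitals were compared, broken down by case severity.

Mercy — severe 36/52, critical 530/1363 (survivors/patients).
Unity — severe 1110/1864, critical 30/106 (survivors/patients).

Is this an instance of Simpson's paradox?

Severe: Mercy 36/52 = 69.2%, Unity 1110/1864 = 59.5% → Mercy
Critical: Mercy 530/1363 = 38.9%, Unity 30/106 = 28.3% → Mercy
Overall: Mercy 566/1415 = 40.0%, Unity 1140/1970 = 57.9% → Unity
Mercy wins each case group but Unity wins overall — the comparison reverses. Mercy's patients skew toward critical, which has a lower base rate.

Yes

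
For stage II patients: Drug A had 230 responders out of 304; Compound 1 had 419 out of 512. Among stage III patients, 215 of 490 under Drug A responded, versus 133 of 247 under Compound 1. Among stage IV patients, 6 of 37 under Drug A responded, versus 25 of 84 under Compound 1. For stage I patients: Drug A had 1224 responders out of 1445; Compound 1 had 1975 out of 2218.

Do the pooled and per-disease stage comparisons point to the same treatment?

Yes

Stage II: Drug A 230/304 = 75.7%, Compound 1 419/512 = 81.8% → Compound 1
Stage III: Drug A 215/490 = 43.9%, Compound 1 133/247 = 53.8% → Compound 1
Stage IV: Drug A 6/37 = 16.2%, Compound 1 25/84 = 29.8% → Compound 1
Stage I: Drug A 1224/1445 = 84.7%, Compound 1 1975/2218 = 89.0% → Compound 1
Overall: Drug A 1675/2276 = 73.6%, Compound 1 2552/3061 = 83.4% → Compound 1
Compound 1 wins overall and in every disease group — no reversal.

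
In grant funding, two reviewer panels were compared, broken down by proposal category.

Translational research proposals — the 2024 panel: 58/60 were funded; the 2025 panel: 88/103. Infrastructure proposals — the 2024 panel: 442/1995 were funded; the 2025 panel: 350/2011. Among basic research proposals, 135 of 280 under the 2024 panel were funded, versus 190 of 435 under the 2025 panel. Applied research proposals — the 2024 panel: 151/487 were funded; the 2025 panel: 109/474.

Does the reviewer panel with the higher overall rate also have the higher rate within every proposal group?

Yes

Translational research: the 2024 panel 58/60 = 96.7%, the 2025 panel 88/103 = 85.4% → the 2024 panel
Infrastructure: the 2024 panel 442/1995 = 22.2%, the 2025 panel 350/2011 = 17.4% → the 2024 panel
Basic research: the 2024 panel 135/280 = 48.2%, the 2025 panel 190/435 = 43.7% → the 2024 panel
Applied research: the 2024 panel 151/487 = 31.0%, the 2025 panel 109/474 = 23.0% → the 2024 panel
Overall: the 2024 panel 786/2822 = 27.9%, the 2025 panel 737/3023 = 24.4% → the 2024 panel
The 2024 panel wins overall and in every proposal group — no reversal.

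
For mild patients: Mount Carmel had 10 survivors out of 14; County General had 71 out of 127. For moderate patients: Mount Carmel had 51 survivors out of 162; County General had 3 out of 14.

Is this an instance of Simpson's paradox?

Yes

Mild: Mount Carmel 10/14 = 71.4%, County General 71/127 = 55.9% → Mount Carmel
Moderate: Mount Carmel 51/162 = 31.5%, County General 3/14 = 21.4% → Mount Carmel
Overall: Mount Carmel 61/176 = 34.7%, County General 74/141 = 52.5% → County General
Mount Carmel wins each case group but County General wins overall — the comparison reverses. Mount Carmel's patients skew toward moderate, which has a lower base rate.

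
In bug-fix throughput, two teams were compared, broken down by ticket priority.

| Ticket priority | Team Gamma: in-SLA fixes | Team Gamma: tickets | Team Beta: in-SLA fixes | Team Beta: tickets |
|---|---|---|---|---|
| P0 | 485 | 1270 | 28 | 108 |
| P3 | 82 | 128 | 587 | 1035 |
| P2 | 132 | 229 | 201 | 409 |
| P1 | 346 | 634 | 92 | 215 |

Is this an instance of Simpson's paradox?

P0: Team Gamma 485/1270 = 38.2%, Team Beta 28/108 = 25.9% → Team Gamma
P3: Team Gamma 82/128 = 64.1%, Team Beta 587/1035 = 56.7% → Team Gamma
P2: Team Gamma 132/229 = 57.6%, Team Beta 201/409 = 49.1% → Team Gamma
P1: Team Gamma 346/634 = 54.6%, Team Beta 92/215 = 42.8% → Team Gamma
Overall: Team Gamma 1045/2261 = 46.2%, Team Beta 908/1767 = 51.4% → Team Beta
Team Gamma wins each ticket group but Team Beta wins overall — the comparison reverses. Team Gamma's tickets skew toward P0, which has a lower base rate.

Yes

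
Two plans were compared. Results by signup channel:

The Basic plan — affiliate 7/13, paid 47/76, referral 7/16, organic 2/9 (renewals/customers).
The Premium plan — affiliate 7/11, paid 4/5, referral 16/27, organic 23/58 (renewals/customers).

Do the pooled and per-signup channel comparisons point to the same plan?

Affiliate: the Basic plan 7/13 = 53.8%, the Premium plan 7/11 = 63.6% → the Premium plan
Paid: the Basic plan 47/76 = 61.8%, the Premium plan 4/5 = 80.0% → the Premium plan
Referral: the Basic plan 7/16 = 43.8%, the Premium plan 16/27 = 59.3% → the Premium plan
Organic: the Basic plan 2/9 = 22.2%, the Premium plan 23/58 = 39.7% → the Premium plan
Overall: the Basic plan 63/114 = 55.3%, the Premium plan 50/101 = 49.5% → the Basic plan
The Premium plan wins each signup group but the Basic plan wins overall — the comparison reverses. The Premium plan's customers skew toward organic, which has a lower base rate.

No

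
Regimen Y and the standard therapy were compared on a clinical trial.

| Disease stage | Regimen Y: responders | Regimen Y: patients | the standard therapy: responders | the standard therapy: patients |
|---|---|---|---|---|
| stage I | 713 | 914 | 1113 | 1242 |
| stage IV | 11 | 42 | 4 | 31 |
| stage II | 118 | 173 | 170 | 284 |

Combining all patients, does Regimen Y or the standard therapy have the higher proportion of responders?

the standard therapy

Stage I: Regimen Y 713/914 = 78.0%, the standard therapy 1113/1242 = 89.6% → the standard therapy
Stage IV: Regimen Y 11/42 = 26.2%, the standard therapy 4/31 = 12.9% → Regimen Y
Stage II: Regimen Y 118/173 = 68.2%, the standard therapy 170/284 = 59.9% → Regimen Y
Overall: Regimen Y 842/1129 = 74.6%, the standard therapy 1287/1557 = 82.7% → the standard therapy
(Neither sweeps every disease group, but the standard therapy has the higher pooled rate.)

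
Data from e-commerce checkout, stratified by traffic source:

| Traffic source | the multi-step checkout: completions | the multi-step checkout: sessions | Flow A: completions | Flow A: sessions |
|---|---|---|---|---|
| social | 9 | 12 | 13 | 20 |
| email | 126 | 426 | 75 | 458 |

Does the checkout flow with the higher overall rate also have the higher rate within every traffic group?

Social: the multi-step checkout 9/12 = 75.0%, Flow A 13/20 = 65.0% → the multi-step checkout
Email: the multi-step checkout 126/426 = 29.6%, Flow A 75/458 = 16.4% → the multi-step checkout
Overall: the multi-step checkout 135/438 = 30.8%, Flow A 88/478 = 18.4% → the multi-step checkout
The multi-step checkout wins overall and in every traffic group — no reversal.

Yes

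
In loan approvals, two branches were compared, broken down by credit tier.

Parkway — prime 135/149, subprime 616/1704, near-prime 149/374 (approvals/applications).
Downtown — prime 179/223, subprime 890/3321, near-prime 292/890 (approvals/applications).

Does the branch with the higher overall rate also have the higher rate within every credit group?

Yes

Prime: Parkway 135/149 = 90.6%, Downtown 179/223 = 80.3% → Parkway
Subprime: Parkway 616/1704 = 36.2%, Downtown 890/3321 = 26.8% → Parkway
Near-prime: Parkway 149/374 = 39.8%, Downtown 292/890 = 32.8% → Parkway
Overall: Parkway 900/2227 = 40.4%, Downtown 1361/4434 = 30.7% → Parkway
Parkway wins overall and in every credit group — no reversal.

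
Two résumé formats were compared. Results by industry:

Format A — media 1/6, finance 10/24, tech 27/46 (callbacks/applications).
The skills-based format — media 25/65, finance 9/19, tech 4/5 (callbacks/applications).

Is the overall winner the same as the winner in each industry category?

Media: Format A 1/6 = 16.7%, the skills-based format 25/65 = 38.5% → the skills-based format
Finance: Format A 10/24 = 41.7%, the skills-based format 9/19 = 47.4% → the skills-based format
Tech: Format A 27/46 = 58.7%, the skills-based format 4/5 = 80.0% → the skills-based format
Overall: Format A 38/76 = 50.0%, the skills-based format 38/89 = 42.7% → Format A
The skills-based format wins each industry group but Format A wins overall — the comparison reverses. The skills-based format's applications skew toward media, which has a lower base rate.

No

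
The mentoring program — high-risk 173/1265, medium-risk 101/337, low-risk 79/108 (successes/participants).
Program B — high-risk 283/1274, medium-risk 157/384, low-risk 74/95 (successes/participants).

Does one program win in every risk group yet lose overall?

High-risk: the mentoring program 173/1265 = 13.7%, Program B 283/1274 = 22.2% → Program B
Medium-risk: the mentoring program 101/337 = 30.0%, Program B 157/384 = 40.9% → Program B
Low-risk: the mentoring program 79/108 = 73.1%, Program B 74/95 = 77.9% → Program B
Overall: the mentoring program 353/1710 = 20.6%, Program B 514/1753 = 29.3% → Program B
Program B wins overall and in every risk group — no reversal.

No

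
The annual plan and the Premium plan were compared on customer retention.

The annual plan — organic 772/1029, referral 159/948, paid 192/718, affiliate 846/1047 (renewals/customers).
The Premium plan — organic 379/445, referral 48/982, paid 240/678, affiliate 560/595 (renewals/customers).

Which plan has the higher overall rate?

the annual plan

Organic: the annual plan 772/1029 = 75.0%, the Premium plan 379/445 = 85.2% → the Premium plan
Referral: the annual plan 159/948 = 16.8%, the Premium plan 48/982 = 4.9% → the annual plan
Paid: the annual plan 192/718 = 26.7%, the Premium plan 240/678 = 35.4% → the Premium plan
Affiliate: the annual plan 846/1047 = 80.8%, the Premium plan 560/595 = 94.1% → the Premium plan
Overall: the annual plan 1969/3742 = 52.6%, the Premium plan 1227/2700 = 45.4% → the annual plan
(Neither sweeps every signup group, but the annual plan has the higher pooled rate.)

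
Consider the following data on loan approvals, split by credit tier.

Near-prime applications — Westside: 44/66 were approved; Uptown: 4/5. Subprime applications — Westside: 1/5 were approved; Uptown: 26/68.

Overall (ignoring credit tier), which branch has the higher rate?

Westside

Near-prime: Westside 44/66 = 66.7%, Uptown 4/5 = 80.0% → Uptown
Subprime: Westside 1/5 = 20.0%, Uptown 26/68 = 38.2% → Uptown
Overall: Westside 45/71 = 63.4%, Uptown 30/73 = 41.1% → Westside
(Uptown wins every credit group but Westside wins overall — Uptown's applications skew toward the low-rate subprime group.)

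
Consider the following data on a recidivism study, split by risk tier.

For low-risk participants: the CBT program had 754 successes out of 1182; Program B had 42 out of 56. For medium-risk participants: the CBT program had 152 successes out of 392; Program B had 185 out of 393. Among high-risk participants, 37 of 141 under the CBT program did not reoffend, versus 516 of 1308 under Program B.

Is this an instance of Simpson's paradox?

Low-risk: the CBT program 754/1182 = 63.8%, Program B 42/56 = 75.0% → Program B
Medium-risk: the CBT program 152/392 = 38.8%, Program B 185/393 = 47.1% → Program B
High-risk: the CBT program 37/141 = 26.2%, Program B 516/1308 = 39.4% → Program B
Overall: the CBT program 943/1715 = 55.0%, Program B 743/1757 = 42.3% → the CBT program
Program B wins each risk group but the CBT program wins overall — the comparison reverses. Program B's participants skew toward high-risk, which has a lower base rate.

Yes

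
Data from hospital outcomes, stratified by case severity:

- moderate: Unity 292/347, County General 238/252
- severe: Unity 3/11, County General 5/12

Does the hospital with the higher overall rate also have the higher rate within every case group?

Moderate: Unity 292/347 = 84.1%, County General 238/252 = 94.4% → County General
Severe: Unity 3/11 = 27.3%, County General 5/12 = 41.7% → County General
Overall: Unity 295/358 = 82.4%, County General 243/264 = 92.0% → County General
County General wins overall and in every case group — no reversal.

Yes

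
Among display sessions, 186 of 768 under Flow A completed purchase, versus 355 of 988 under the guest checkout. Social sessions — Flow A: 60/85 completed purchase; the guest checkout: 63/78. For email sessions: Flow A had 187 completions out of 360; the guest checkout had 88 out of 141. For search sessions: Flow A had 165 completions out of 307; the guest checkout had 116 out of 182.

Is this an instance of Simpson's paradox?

No

Display: Flow A 186/768 = 24.2%, the guest checkout 355/988 = 35.9% → the guest checkout
Social: Flow A 60/85 = 70.6%, the guest checkout 63/78 = 80.8% → the guest checkout
Email: Flow A 187/360 = 51.9%, the guest checkout 88/141 = 62.4% → the guest checkout
Search: Flow A 165/307 = 53.7%, the guest checkout 116/182 = 63.7% → the guest checkout
Overall: Flow A 598/1520 = 39.3%, the guest checkout 622/1389 = 44.8% → the guest checkout
The guest checkout wins overall and in every traffic group — no reversal.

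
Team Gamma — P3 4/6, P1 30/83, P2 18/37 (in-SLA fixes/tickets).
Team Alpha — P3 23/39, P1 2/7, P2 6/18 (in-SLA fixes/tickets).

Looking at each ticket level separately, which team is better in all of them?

P3: Team Gamma 4/6 = 66.7%, Team Alpha 23/39 = 59.0% → Team Gamma
P1: Team Gamma 30/83 = 36.1%, Team Alpha 2/7 = 28.6% → Team Gamma
P2: Team Gamma 18/37 = 48.6%, Team Alpha 6/18 = 33.3% → Team Gamma
Team Gamma has the higher rate in all 3 groups.

Team Gamma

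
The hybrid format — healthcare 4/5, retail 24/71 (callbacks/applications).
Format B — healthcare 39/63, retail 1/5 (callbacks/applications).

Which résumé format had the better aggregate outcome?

Healthcare: the hybrid format 4/5 = 80.0%, Format B 39/63 = 61.9% → the hybrid format
Retail: the hybrid format 24/71 = 33.8%, Format B 1/5 = 20.0% → the hybrid format
Overall: the hybrid format 28/76 = 36.8%, Format B 40/68 = 58.8% → Format B
(The hybrid format wins every industry group but Format B wins overall — the hybrid format's applications skew toward the low-rate retail group.)

Format B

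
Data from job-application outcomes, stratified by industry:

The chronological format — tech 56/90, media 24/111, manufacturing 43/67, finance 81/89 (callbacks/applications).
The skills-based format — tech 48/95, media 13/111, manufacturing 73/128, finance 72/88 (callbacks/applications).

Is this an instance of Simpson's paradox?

No

Tech: the chronological format 56/90 = 62.2%, the skills-based format 48/95 = 50.5% → the chronological format
Media: the chronological format 24/111 = 21.6%, the skills-based format 13/111 = 11.7% → the chronological format
Manufacturing: the chronological format 43/67 = 64.2%, the skills-based format 73/128 = 57.0% → the chronological format
Finance: the chronological format 81/89 = 91.0%, the skills-based format 72/88 = 81.8% → the chronological format
Overall: the chronological format 204/357 = 57.1%, the skills-based format 206/422 = 48.8% → the chronological format
The chronological format wins overall and in every industry group — no reversal.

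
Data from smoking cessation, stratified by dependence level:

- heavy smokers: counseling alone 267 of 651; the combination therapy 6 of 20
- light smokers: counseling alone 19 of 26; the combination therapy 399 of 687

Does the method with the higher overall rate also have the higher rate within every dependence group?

No

Heavy smokers: counseling alone 267/651 = 41.0%, the combination therapy 6/20 = 30.0% → counseling alone
Light smokers: counseling alone 19/26 = 73.1%, the combination therapy 399/687 = 58.1% → counseling alone
Overall: counseling alone 286/677 = 42.2%, the combination therapy 405/707 = 57.3% → the combination therapy
Counseling alone wins each dependence group but the combination therapy wins overall — the comparison reverses. Counseling alone's participants skew toward heavy smokers, which has a lower base rate.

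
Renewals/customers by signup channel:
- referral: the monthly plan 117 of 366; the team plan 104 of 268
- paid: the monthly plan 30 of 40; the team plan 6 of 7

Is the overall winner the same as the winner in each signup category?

Yes

Referral: the monthly plan 117/366 = 32.0%, the team plan 104/268 = 38.8% → the team plan
Paid: the monthly plan 30/40 = 75.0%, the team plan 6/7 = 85.7% → the team plan
Overall: the monthly plan 147/406 = 36.2%, the team plan 110/275 = 40.0% → the team plan
The team plan wins overall and in every signup group — no reversal.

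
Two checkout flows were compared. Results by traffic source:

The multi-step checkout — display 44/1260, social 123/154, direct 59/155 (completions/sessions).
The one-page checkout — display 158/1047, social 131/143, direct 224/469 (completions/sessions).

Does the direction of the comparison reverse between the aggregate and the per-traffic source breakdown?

No

Display: the multi-step checkout 44/1260 = 3.5%, the one-page checkout 158/1047 = 15.1% → the one-page checkout
Social: the multi-step checkout 123/154 = 79.9%, the one-page checkout 131/143 = 91.6% → the one-page checkout
Direct: the multi-step checkout 59/155 = 38.1%, the one-page checkout 224/469 = 47.8% → the one-page checkout
Overall: the multi-step checkout 226/1569 = 14.4%, the one-page checkout 513/1659 = 30.9% → the one-page checkout
The one-page checkout wins overall and in every traffic group — no reversal.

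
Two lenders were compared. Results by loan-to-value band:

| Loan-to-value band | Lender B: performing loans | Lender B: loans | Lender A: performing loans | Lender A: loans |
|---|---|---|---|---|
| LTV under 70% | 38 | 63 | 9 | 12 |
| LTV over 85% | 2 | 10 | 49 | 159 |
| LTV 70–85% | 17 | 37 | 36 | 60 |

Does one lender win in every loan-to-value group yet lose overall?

Yes

LTV under 70%: Lender B 38/63 = 60.3%, Lender A 9/12 = 75.0% → Lender A
LTV over 85%: Lender B 2/10 = 20.0%, Lender A 49/159 = 30.8% → Lender A
LTV 70–85%: Lender B 17/37 = 45.9%, Lender A 36/60 = 60.0% → Lender A
Overall: Lender B 57/110 = 51.8%, Lender A 94/231 = 40.7% → Lender B
Lender A wins each loan-to-value group but Lender B wins overall — the comparison reverses. Lender A's loans skew toward LTV over 85%, which has a lower base rate.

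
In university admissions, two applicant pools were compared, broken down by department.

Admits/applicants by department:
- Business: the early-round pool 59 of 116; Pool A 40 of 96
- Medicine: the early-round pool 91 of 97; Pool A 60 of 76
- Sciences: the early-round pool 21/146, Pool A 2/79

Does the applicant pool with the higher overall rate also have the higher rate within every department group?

Yes

Business: the early-round pool 59/116 = 50.9%, Pool A 40/96 = 41.7% → the early-round pool
Medicine: the early-round pool 91/97 = 93.8%, Pool A 60/76 = 78.9% → the early-round pool
Sciences: the early-round pool 21/146 = 14.4%, Pool A 2/79 = 2.5% → the early-round pool
Overall: the early-round pool 171/359 = 47.6%, Pool A 102/251 = 40.6% → the early-round pool
The early-round pool wins overall and in every department group — no reversal.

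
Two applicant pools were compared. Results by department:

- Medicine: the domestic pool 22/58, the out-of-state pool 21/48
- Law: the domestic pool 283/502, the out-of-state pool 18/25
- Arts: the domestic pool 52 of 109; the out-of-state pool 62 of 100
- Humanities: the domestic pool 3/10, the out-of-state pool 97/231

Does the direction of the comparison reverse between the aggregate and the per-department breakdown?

Medicine: the domestic pool 22/58 = 37.9%, the out-of-state pool 21/48 = 43.8% → the out-of-state pool
Law: the domestic pool 283/502 = 56.4%, the out-of-state pool 18/25 = 72.0% → the out-of-state pool
Arts: the domestic pool 52/109 = 47.7%, the out-of-state pool 62/100 = 62.0% → the out-of-state pool
Humanities: the domestic pool 3/10 = 30.0%, the out-of-state pool 97/231 = 42.0% → the out-of-state pool
Overall: the domestic pool 360/679 = 53.0%, the out-of-state pool 198/404 = 49.0% → the domestic pool
The out-of-state pool wins each department group but the domestic pool wins overall — the comparison reverses. The out-of-state pool's applicants skew toward Humanities, which has a lower base rate.

Yes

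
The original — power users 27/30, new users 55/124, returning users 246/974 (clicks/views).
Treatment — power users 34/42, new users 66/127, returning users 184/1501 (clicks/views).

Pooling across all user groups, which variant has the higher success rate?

the original

Power users: the original 27/30 = 90.0%, Treatment 34/42 = 81.0% → the original
New users: the original 55/124 = 44.4%, Treatment 66/127 = 52.0% → Treatment
Returning users: the original 246/974 = 25.3%, Treatment 184/1501 = 12.3% → the original
Overall: the original 328/1128 = 29.1%, Treatment 284/1670 = 17.0% → the original
(Neither sweeps every user group, but the original has the higher pooled rate.)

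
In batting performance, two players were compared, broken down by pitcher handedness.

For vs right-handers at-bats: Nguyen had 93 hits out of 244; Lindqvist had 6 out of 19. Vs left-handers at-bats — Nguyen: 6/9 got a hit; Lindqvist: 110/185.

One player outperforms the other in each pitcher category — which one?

Vs right-handers: Nguyen 93/244 = 38.1%, Lindqvist 6/19 = 31.6% → Nguyen
Vs left-handers: Nguyen 6/9 = 66.7%, Lindqvist 110/185 = 59.5% → Nguyen
Nguyen has the higher rate in both groups.

Nguyen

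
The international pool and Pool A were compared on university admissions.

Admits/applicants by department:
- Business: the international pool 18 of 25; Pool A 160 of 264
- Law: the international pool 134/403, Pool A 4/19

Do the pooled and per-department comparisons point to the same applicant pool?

Business: the international pool 18/25 = 72.0%, Pool A 160/264 = 60.6% → the international pool
Law: the international pool 134/403 = 33.3%, Pool A 4/19 = 21.1% → the international pool
Overall: the international pool 152/428 = 35.5%, Pool A 164/283 = 58.0% → Pool A
The international pool wins each department group but Pool A wins overall — the comparison reverses. The international pool's applicants skew toward Law, which has a lower base rate.

No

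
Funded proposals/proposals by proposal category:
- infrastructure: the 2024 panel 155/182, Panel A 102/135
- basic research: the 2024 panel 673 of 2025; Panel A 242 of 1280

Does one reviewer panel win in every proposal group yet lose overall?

No

Infrastructure: the 2024 panel 155/182 = 85.2%, Panel A 102/135 = 75.6% → the 2024 panel
Basic research: the 2024 panel 673/2025 = 33.2%, Panel A 242/1280 = 18.9% → the 2024 panel
Overall: the 2024 panel 828/2207 = 37.5%, Panel A 344/1415 = 24.3% → the 2024 panel
The 2024 panel wins overall and in every proposal group — no reversal.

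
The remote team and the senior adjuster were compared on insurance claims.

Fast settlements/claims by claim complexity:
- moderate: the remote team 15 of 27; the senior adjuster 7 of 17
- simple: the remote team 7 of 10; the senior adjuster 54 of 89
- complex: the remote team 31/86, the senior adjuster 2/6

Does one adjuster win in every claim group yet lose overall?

Yes

Moderate: the remote team 15/27 = 55.6%, the senior adjuster 7/17 = 41.2% → the remote team
Simple: the remote team 7/10 = 70.0%, the senior adjuster 54/89 = 60.7% → the remote team
Complex: the remote team 31/86 = 36.0%, the senior adjuster 2/6 = 33.3% → the remote team
Overall: the remote team 53/123 = 43.1%, the senior adjuster 63/112 = 56.2% → the senior adjuster
The remote team wins each claim group but the senior adjuster wins overall — the comparison reverses. The remote team's claims skew toward complex, which has a lower base rate.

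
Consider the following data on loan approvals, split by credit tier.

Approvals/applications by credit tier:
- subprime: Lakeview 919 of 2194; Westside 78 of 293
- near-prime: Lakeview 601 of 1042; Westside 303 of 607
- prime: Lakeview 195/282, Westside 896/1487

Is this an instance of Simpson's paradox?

Subprime: Lakeview 919/2194 = 41.9%, Westside 78/293 = 26.6% → Lakeview
Near-prime: Lakeview 601/1042 = 57.7%, Westside 303/607 = 49.9% → Lakeview
Prime: Lakeview 195/282 = 69.1%, Westside 896/1487 = 60.3% → Lakeview
Overall: Lakeview 1715/3518 = 48.7%, Westside 1277/2387 = 53.5% → Westside
Lakeview wins each credit group but Westside wins overall — the comparison reverses. Lakeview's applications skew toward subprime, which has a lower base rate.

Yes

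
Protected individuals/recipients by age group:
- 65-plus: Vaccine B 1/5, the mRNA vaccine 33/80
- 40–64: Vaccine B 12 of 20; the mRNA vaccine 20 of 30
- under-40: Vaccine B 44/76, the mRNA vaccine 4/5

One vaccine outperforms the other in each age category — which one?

65-plus: Vaccine B 1/5 = 20.0%, the mRNA vaccine 33/80 = 41.2% → the mRNA vaccine
40–64: Vaccine B 12/20 = 60.0%, the mRNA vaccine 20/30 = 66.7% → the mRNA vaccine
Under-40: Vaccine B 44/76 = 57.9%, the mRNA vaccine 4/5 = 80.0% → the mRNA vaccine
The mRNA vaccine has the higher rate in all 3 groups.

the mRNA vaccine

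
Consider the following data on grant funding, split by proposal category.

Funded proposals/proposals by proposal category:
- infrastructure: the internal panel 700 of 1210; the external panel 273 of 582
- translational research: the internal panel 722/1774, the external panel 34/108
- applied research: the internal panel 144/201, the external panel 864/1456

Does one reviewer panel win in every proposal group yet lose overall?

Yes

Infrastructure: the internal panel 700/1210 = 57.9%, the external panel 273/582 = 46.9% → the internal panel
Translational research: the internal panel 722/1774 = 40.7%, the external panel 34/108 = 31.5% → the internal panel
Applied research: the internal panel 144/201 = 71.6%, the external panel 864/1456 = 59.3% → the internal panel
Overall: the internal panel 1566/3185 = 49.2%, the external panel 1171/2146 = 54.6% → the external panel
The internal panel wins each proposal group but the external panel wins overall — the comparison reverses. The internal panel's proposals skew toward translational research, which has a lower base rate.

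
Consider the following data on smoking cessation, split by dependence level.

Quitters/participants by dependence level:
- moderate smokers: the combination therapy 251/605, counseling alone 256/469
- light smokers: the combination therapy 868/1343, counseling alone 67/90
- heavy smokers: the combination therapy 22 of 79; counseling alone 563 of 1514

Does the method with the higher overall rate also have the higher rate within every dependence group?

Moderate smokers: the combination therapy 251/605 = 41.5%, counseling alone 256/469 = 54.6% → counseling alone
Light smokers: the combination therapy 868/1343 = 64.6%, counseling alone 67/90 = 74.4% → counseling alone
Heavy smokers: the combination therapy 22/79 = 27.8%, counseling alone 563/1514 = 37.2% → counseling alone
Overall: the combination therapy 1141/2027 = 56.3%, counseling alone 886/2073 = 42.7% → the combination therapy
Counseling alone wins each dependence group but the combination therapy wins overall — the comparison reverses. Counseling alone's participants skew toward heavy smokers, which has a lower base rate.

No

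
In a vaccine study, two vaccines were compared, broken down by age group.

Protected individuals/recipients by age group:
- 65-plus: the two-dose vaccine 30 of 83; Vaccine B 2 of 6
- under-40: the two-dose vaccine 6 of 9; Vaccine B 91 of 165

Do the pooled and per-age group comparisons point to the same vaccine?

65-plus: the two-dose vaccine 30/83 = 36.1%, Vaccine B 2/6 = 33.3% → the two-dose vaccine
Under-40: the two-dose vaccine 6/9 = 66.7%, Vaccine B 91/165 = 55.2% → the two-dose vaccine
Overall: the two-dose vaccine 36/92 = 39.1%, Vaccine B 93/171 = 54.4% → Vaccine B
The two-dose vaccine wins each age group but Vaccine B wins overall — the comparison reverses. The two-dose vaccine's recipients skew toward 65-plus, which has a lower base rate.

No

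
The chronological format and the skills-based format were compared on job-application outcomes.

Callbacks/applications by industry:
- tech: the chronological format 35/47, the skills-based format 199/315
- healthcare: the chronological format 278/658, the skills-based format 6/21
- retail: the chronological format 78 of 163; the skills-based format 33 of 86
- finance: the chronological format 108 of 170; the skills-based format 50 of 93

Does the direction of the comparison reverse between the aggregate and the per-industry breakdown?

Yes

Tech: the chronological format 35/47 = 74.5%, the skills-based format 199/315 = 63.2% → the chronological format
Healthcare: the chronological format 278/658 = 42.2%, the skills-based format 6/21 = 28.6% → the chronological format
Retail: the chronological format 78/163 = 47.9%, the skills-based format 33/86 = 38.4% → the chronological format
Finance: the chronological format 108/170 = 63.5%, the skills-based format 50/93 = 53.8% → the chronological format
Overall: the chronological format 499/1038 = 48.1%, the skills-based format 288/515 = 55.9% → the skills-based format
The chronological format wins each industry group but the skills-based format wins overall — the comparison reverses. The chronological format's applications skew toward healthcare, which has a lower base rate.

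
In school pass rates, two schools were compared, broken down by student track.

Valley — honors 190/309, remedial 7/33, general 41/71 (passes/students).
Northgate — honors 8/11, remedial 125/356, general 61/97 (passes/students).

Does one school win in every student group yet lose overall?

Honors: Valley 190/309 = 61.5%, Northgate 8/11 = 72.7% → Northgate
Remedial: Valley 7/33 = 21.2%, Northgate 125/356 = 35.1% → Northgate
General: Valley 41/71 = 57.7%, Northgate 61/97 = 62.9% → Northgate
Overall: Valley 238/413 = 57.6%, Northgate 194/464 = 41.8% → Valley
Northgate wins each student group but Valley wins overall — the comparison reverses. Northgate's students skew toward remedial, which has a lower base rate.

Yes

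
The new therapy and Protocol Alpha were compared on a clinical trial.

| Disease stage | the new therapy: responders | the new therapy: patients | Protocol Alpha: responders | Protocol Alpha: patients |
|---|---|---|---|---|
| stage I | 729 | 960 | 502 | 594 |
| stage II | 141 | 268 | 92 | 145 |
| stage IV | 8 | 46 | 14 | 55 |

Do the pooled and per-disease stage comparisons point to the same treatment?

Yes

Stage I: the new therapy 729/960 = 75.9%, Protocol Alpha 502/594 = 84.5% → Protocol Alpha
Stage II: the new therapy 141/268 = 52.6%, Protocol Alpha 92/145 = 63.4% → Protocol Alpha
Stage IV: the new therapy 8/46 = 17.4%, Protocol Alpha 14/55 = 25.5% → Protocol Alpha
Overall: the new therapy 878/1274 = 68.9%, Protocol Alpha 608/794 = 76.6% → Protocol Alpha
Protocol Alpha wins overall and in every disease group — no reversal.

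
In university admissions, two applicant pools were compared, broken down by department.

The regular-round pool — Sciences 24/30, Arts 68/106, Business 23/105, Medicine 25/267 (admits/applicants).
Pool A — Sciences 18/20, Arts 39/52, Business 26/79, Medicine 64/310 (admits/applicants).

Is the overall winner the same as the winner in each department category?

Yes

Sciences: the regular-round pool 24/30 = 80.0%, Pool A 18/20 = 90.0% → Pool A
Arts: the regular-round pool 68/106 = 64.2%, Pool A 39/52 = 75.0% → Pool A
Business: the regular-round pool 23/105 = 21.9%, Pool A 26/79 = 32.9% → Pool A
Medicine: the regular-round pool 25/267 = 9.4%, Pool A 64/310 = 20.6% → Pool A
Overall: the regular-round pool 140/508 = 27.6%, Pool A 147/461 = 31.9% → Pool A
Pool A wins overall and in every department group — no reversal.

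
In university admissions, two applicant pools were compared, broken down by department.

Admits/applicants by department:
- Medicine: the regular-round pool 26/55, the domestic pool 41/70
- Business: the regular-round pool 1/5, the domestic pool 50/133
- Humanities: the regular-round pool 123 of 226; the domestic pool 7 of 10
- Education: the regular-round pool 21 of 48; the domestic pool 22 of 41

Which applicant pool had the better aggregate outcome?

Medicine: the regular-round pool 26/55 = 47.3%, the domestic pool 41/70 = 58.6% → the domestic pool
Business: the regular-round pool 1/5 = 20.0%, the domestic pool 50/133 = 37.6% → the domestic pool
Humanities: the regular-round pool 123/226 = 54.4%, the domestic pool 7/10 = 70.0% → the domestic pool
Education: the regular-round pool 21/48 = 43.8%, the domestic pool 22/41 = 53.7% → the domestic pool
Overall: the regular-round pool 171/334 = 51.2%, the domestic pool 120/254 = 47.2% → the regular-round pool
(The domestic pool wins every department group but the regular-round pool wins overall — the domestic pool's applicants skew toward the low-rate Business group.)

the regular-round pool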